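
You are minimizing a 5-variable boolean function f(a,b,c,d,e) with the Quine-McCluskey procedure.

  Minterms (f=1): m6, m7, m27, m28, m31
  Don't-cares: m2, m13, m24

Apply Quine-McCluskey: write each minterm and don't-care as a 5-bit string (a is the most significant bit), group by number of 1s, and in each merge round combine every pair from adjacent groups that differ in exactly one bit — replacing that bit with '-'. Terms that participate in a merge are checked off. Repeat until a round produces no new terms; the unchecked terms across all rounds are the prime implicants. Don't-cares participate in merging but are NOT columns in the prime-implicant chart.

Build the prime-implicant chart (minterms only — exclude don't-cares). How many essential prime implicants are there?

Round 0: 00010✓ 00110✓ 00111✓ 01101 11000✓ 11011✓ 11100✓ 11111✓
Round 1: 00-10 0011- 11-00 11-11
PIs = {00-10, 0011-, 01101, 11-00, 11-11}
Coverage chart:
  m6: 00-10,0011-
  m7: 0011- ←essential
  m27: 11-11 ←essential
  m28: 11-00 ←essential
  m31: 11-11 ←essential
Essential: 0011-, 11-00, 11-11

3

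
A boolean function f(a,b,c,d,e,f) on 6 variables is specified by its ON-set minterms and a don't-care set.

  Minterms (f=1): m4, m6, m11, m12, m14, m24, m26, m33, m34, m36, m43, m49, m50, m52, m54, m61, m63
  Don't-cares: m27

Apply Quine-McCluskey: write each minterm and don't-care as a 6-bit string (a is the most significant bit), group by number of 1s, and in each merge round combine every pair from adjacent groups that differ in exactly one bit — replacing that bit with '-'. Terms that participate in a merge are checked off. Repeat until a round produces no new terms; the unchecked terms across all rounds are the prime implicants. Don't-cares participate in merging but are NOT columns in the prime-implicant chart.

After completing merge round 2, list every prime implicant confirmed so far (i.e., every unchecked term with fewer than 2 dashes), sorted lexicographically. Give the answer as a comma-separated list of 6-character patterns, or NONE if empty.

-00100, -01011, 0-1011, 0110-0, 01101-, 1-0001, 1-0010, 1-0100, 110-10, 1101-0, 1111-1

[col 0] 000100*, 000110*, 001011*, 001100*, 001110*, 011000*, 011010*, 011011*, 100001*, 100010*, 100100*, 101011*, 110001*, 110010*, 110100*, 110110*, 111101*, 111111*
[col 1] -00100, -01011, 0-1011, 00-100*, 00-110*, 0001-0*, 0011-0*, 0110-0, 01101-, 1-0001, 1-0010, 1-0100, 110-10, 1101-0, 1111-1
[col 2] 00-1-0
Prime implicants: -00100, -01011, 0-1011, 00-1-0, 0110-0, 01101-, 1-0001, 1-0010, 1-0100, 110-10, 1101-0, 1111-1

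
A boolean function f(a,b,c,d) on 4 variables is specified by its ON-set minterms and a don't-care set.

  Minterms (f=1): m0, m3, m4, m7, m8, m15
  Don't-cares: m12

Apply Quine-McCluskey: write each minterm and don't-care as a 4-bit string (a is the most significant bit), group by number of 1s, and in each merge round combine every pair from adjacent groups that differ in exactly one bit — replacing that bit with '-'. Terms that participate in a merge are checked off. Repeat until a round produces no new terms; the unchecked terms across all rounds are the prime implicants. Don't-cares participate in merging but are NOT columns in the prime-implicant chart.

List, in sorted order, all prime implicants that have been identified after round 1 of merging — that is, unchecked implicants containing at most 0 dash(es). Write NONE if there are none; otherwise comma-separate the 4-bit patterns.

NONE

Round 0: 0000✓ 0011✓ 0100✓ 0111✓ 1000✓ 1100✓ 1111✓
Round 1: -000✓ -100✓ -111 0-00✓ 0-11 1-00✓
Round 2: --00
PIs = {--00, -111, 0-11}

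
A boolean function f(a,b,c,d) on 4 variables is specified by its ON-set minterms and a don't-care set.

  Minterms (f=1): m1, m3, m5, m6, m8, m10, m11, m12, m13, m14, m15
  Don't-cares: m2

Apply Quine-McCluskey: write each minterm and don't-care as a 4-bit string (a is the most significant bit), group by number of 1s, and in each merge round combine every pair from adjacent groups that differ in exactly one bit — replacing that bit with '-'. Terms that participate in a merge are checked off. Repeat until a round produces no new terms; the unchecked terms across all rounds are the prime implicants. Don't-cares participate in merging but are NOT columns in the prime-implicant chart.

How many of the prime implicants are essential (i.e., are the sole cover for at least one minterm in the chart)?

[col 0] 0001*, 0010*, 0011*, 0101*, 0110*, 1000*, 1010*, 1011*, 1100*, 1101*, 1110*, 1111*
[col 1] -010*, -011*, -101, -110*, 0-01, 0-10*, 00-1, 001-*, 1-00*, 1-10*, 1-11*, 10-0*, 101-*, 11-0*, 11-1*, 110-*, 111-*
[col 2] --10, -01-, 1--0, 1-1-, 11--
Prime implicants: --10, -01-, -101, 0-01, 00-1, 1--0, 1-1-, 11--
PI chart (minterm → PIs covering it):
  1 | 0-01,00-1
  3 | -01-,00-1
  5 | -101,0-01
  6 | --10  (sole → essential)
  8 | 1--0  (sole → essential)
  10 | --10,-01-,1--0,1-1-
  11 | -01-,1-1-
  12 | 1--0,11--
  13 | -101,11--
  14 | --10,1--0,1-1-,11--
  15 | 1-1-,11--
Essential prime implicants: --10, 1--0

2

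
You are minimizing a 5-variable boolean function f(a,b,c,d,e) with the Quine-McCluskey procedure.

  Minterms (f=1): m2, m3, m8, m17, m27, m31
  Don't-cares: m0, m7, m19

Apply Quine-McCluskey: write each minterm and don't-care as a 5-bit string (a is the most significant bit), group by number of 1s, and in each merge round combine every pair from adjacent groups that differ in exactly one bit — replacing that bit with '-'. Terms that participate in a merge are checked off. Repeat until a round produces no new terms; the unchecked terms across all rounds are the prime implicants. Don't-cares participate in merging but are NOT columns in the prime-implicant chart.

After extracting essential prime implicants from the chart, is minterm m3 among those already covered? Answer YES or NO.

[col 0] 00000*, 00010*, 00011*, 00111*, 01000*, 10001*, 10011*, 11011*, 11111*
[col 1] -0011, 0-000, 00-11, 000-0, 0001-, 1-011, 100-1, 11-11
Prime implicants: -0011, 0-000, 00-11, 000-0, 0001-, 1-011, 100-1, 11-11
PI chart (minterm → PIs covering it):
  2 | 000-0,0001-
  3 | -0011,00-11,0001-
  8 | 0-000  (sole → essential)
  17 | 100-1  (sole → essential)
  27 | 1-011,11-11
  31 | 11-11  (sole → essential)
Essential prime implicants: 0-000, 100-1, 11-11

NO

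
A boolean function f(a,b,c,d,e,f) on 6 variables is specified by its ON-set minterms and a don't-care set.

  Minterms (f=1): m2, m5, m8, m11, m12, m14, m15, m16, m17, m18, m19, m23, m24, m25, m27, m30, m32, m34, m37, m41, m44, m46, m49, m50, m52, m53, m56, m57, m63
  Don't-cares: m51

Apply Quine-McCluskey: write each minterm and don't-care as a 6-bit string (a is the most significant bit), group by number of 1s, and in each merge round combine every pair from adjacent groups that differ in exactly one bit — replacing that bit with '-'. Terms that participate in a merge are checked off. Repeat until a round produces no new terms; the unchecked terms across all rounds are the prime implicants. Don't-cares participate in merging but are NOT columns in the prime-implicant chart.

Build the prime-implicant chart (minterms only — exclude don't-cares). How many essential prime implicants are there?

Round 0: 000010✓ 000101✓ 001000✓ 001011✓ 001100✓ 001110✓ 001111✓ 010000✓ 010001✓ 010010✓ 010011✓ 010111✓ 011000✓ 011001✓ 011011✓ 011110✓ 100000✓ 100010✓ 100101✓ 101001✓ 101100✓ 101110✓ 110001✓ 110010✓ 110011✓ 110100✓ 110101✓ 111000✓ 111001✓ 111111
Round 1: -00010✓ -00101 -01100✓ -01110✓ -10001✓ -10010✓ -10011✓ -11000✓ -11001✓ 0-0010✓ 0-1000 0-1011 0-1110 001-00 001-11 0011-0✓ 00111- 01-000✓ 01-001✓ 01-011✓ 010-11 0100-0✓ 0100-1✓ 01000-✓ 01001-✓ 0110-1✓ 01100-✓ 1-0010✓ 1-0101 1-1001 1000-0 1011-0✓ 11-001✓ 110-01 1100-1✓ 11001-✓ 11010- 11100-✓
Round 2: --0010 -011-0 -1-001 -100-1 -1001- -1100- 01-0-1 01-00- 0100--
PIs = {--0010, -00101, -011-0, -1-001, -100-1, -1001-, -1100-, 0-1000, 0-1011, 0-1110, 001-00, 001-11, 00111-, 01-0-1, 01-00-, 010-11, 0100--, 1-0101, 1-1001, 1000-0, 110-01, 11010-, 111111}
Coverage chart:
  m2: --0010 ←essential
  m5: -00101 ←essential
  m8: 0-1000,001-00
  m11: 0-1011,001-11
  m12: -011-0,001-00
  m14: -011-0,0-1110,00111-
  m15: 001-11,00111-
  m16: 01-00-,0100--
  m17: -1-001,-100-1,01-0-1,01-00-,0100--
  m18: --0010,-1001-,0100--
  m19: -100-1,-1001-,01-0-1,010-11,0100--
  m23: 010-11 ←essential
  m24: -1100-,0-1000,01-00-
  m25: -1-001,-1100-,01-0-1,01-00-
  m27: 0-1011,01-0-1
  m30: 0-1110 ←essential
  m32: 1000-0 ←essential
  m34: --0010,1000-0
  m37: -00101,1-0101
  m41: 1-1001 ←essential
  m44: -011-0 ←essential
  m46: -011-0 ←essential
  m49: -1-001,-100-1,110-01
  m50: --0010,-1001-
  m52: 11010- ←essential
  m53: 1-0101,110-01,11010-
  m56: -1100- ←essential
  m57: -1-001,-1100-,1-1001
  m63: 111111 ←essential
Essential: --0010, -00101, -011-0, -1100-, 0-1110, 010-11, 1-1001, 1000-0, 11010-, 111111

10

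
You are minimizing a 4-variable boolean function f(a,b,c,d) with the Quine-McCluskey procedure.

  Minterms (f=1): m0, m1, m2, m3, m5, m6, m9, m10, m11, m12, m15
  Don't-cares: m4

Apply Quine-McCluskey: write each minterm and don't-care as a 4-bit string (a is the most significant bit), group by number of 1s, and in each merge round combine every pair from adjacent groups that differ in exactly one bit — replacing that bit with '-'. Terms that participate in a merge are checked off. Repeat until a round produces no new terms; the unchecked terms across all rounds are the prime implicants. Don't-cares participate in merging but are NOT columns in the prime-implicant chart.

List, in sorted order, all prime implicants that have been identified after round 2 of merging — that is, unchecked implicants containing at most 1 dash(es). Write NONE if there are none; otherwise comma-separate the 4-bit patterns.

-100, 1-11

Round 0: 0000✓ 0001✓ 0010✓ 0011✓ 0100✓ 0101✓ 0110✓ 1001✓ 1010✓ 1011✓ 1100✓ 1111✓
Round 1: -001✓ -010✓ -011✓ -100 0-00✓ 0-01✓ 0-10✓ 00-0✓ 00-1✓ 000-✓ 001-✓ 01-0✓ 010-✓ 1-11 10-1✓ 101-✓
Round 2: -0-1 -01- 0--0 0-0- 00--
PIs = {-0-1, -01-, -100, 0--0, 0-0-, 00--, 1-11}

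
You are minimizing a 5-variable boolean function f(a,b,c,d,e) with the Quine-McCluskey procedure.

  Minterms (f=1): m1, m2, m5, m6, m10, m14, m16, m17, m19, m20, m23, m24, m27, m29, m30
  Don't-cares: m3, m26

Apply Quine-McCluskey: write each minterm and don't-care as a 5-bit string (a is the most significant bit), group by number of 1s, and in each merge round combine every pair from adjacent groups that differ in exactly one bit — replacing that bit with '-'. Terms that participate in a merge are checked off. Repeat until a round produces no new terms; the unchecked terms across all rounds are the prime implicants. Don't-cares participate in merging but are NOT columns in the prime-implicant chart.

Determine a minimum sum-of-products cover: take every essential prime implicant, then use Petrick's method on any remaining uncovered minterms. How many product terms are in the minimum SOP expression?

[col 0] 00001*, 00010*, 00011*, 00101*, 00110*, 01010*, 01110*, 10000*, 10001*, 10011*, 10100*, 10111*, 11000*, 11010*, 11011*, 11101, 11110*
[col 1] -0001*, -0011*, -1010*, -1110*, 0-010*, 0-110*, 00-01, 00-10*, 000-1*, 0001-, 01-10*, 1-000, 1-011, 10-00, 10-11, 100-1*, 1000-, 11-10*, 110-0, 1101-
[col 2] -00-1, -1-10, 0--10
Prime implicants: -00-1, -1-10, 0--10, 00-01, 0001-, 1-000, 1-011, 10-00, 10-11, 1000-, 110-0, 1101-, 11101
PI chart (minterm → PIs covering it):
  1 | -00-1,00-01
  2 | 0--10,0001-
  5 | 00-01  (sole → essential)
  6 | 0--10  (sole → essential)
  10 | -1-10,0--10
  14 | -1-10,0--10
  16 | 1-000,10-00,1000-
  17 | -00-1,1000-
  19 | -00-1,1-011,10-11
  20 | 10-00  (sole → essential)
  23 | 10-11  (sole → essential)
  24 | 1-000,110-0
  27 | 1-011,1101-
  29 | 11101  (sole → essential)
  30 | -1-10  (sole → essential)
Essential prime implicants: -1-10, 0--10, 00-01, 10-00, 10-11, 11101
Petrick residual → -00-1, 1-000, 1-011
Minimum SOP uses 9 PIs: b'c'e + bde' + a'de' + a'b'd'e + ac'd'e' + ac'de + ab'd'e' + ab'de + abcd'e

9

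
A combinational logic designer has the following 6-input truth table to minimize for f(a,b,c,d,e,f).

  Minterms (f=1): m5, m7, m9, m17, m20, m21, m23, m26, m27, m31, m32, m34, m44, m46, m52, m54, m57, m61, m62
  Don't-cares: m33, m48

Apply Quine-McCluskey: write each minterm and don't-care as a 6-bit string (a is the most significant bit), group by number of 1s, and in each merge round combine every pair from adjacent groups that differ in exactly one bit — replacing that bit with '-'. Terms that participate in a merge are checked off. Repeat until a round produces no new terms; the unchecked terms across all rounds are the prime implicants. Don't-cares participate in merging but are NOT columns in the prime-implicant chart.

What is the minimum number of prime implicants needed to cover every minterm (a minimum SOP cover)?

[col 0] 000101*, 000111*, 001001, 010001*, 010100*, 010101*, 010111*, 011010*, 011011*, 011111*, 100000*, 100001*, 100010*, 101100*, 101110*, 110000*, 110100*, 110110*, 111001*, 111101*, 111110*
[col 1] -10100, 0-0101*, 0-0111*, 0001-1*, 01-111, 010-01, 0101-1*, 01010-, 011-11, 01101-, 1-0000, 1-1110, 1000-0, 10000-, 1011-0, 11-110, 110-00, 1101-0, 111-01
[col 2] 0-01-1
Prime implicants: -10100, 0-01-1, 001001, 01-111, 010-01, 01010-, 011-11, 01101-, 1-0000, 1-1110, 1000-0, 10000-, 1011-0, 11-110, 110-00, 1101-0, 111-01
PI chart (minterm → PIs covering it):
  5 | 0-01-1  (sole → essential)
  7 | 0-01-1  (sole → essential)
  9 | 001001  (sole → essential)
  17 | 010-01  (sole → essential)
  20 | -10100,01010-
  21 | 0-01-1,010-01,01010-
  23 | 0-01-1,01-111
  26 | 01101-  (sole → essential)
  27 | 011-11,01101-
  31 | 01-111,011-11
  32 | 1-0000,1000-0,10000-
  34 | 1000-0  (sole → essential)
  44 | 1011-0  (sole → essential)
  46 | 1-1110,1011-0
  52 | -10100,110-00,1101-0
  54 | 11-110,1101-0
  57 | 111-01  (sole → essential)
  61 | 111-01  (sole → essential)
  62 | 1-1110,11-110
Essential prime implicants: 0-01-1, 001001, 010-01, 01101-, 1000-0, 1011-0, 111-01
Petrick residual → -10100, 01-111, 11-110
Minimum SOP uses 10 PIs: bc'de'f' + a'c'df + a'b'cd'e'f + a'bdef + a'bc'e'f + a'bcd'e + ab'c'd'f' + ab'cdf' + abdef' + abce'f

10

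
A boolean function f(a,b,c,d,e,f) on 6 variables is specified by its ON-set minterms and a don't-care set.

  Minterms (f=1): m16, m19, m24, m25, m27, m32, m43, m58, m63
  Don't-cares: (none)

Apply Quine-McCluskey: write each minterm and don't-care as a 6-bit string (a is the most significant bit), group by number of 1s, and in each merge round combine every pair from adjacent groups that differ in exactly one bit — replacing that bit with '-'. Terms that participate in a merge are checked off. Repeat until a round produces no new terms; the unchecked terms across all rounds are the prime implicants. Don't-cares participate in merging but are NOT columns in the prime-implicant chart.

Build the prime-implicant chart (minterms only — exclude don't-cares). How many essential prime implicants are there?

6

size-2^0 implicants → 010000(✓)  010011(✓)  011000(✓)  011001(✓)  011011(✓)  100000  101011  111010  111111
size-2^1 implicants → 01-000  01-011  0110-1  01100-
Unchecked terms (primes): 01-000, 01-011, 0110-1, 01100-, 100000, 101011, 111010, 111111
Minterm coverage:
  m16 ⊆ 01-000 [E]
  m19 ⊆ 01-011 [E]
  m24 ⊆ 01-000,01100-
  m25 ⊆ 0110-1,01100-
  m27 ⊆ 01-011,0110-1
  m32 ⊆ 100000 [E]
  m43 ⊆ 101011 [E]
  m58 ⊆ 111010 [E]
  m63 ⊆ 111111 [E]
E = {01-000, 01-011, 100000, 101011, 111010, 111111}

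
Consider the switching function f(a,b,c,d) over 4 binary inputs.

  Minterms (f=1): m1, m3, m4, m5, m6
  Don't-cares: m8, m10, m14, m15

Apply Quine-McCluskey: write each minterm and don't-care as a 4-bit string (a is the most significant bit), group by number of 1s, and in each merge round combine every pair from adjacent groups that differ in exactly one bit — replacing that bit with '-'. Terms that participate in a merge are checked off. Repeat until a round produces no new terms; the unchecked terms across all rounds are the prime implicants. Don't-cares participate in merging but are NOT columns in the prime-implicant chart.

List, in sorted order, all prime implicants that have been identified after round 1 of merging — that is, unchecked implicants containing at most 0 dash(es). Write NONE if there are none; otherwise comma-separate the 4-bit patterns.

Round 0: 0001✓ 0011✓ 0100✓ 0101✓ 0110✓ 1000✓ 1010✓ 1110✓ 1111✓
Round 1: -110 0-01 00-1 01-0 010- 1-10 10-0 111-
PIs = {-110, 0-01, 00-1, 01-0, 010-, 1-10, 10-0, 111-}

NONE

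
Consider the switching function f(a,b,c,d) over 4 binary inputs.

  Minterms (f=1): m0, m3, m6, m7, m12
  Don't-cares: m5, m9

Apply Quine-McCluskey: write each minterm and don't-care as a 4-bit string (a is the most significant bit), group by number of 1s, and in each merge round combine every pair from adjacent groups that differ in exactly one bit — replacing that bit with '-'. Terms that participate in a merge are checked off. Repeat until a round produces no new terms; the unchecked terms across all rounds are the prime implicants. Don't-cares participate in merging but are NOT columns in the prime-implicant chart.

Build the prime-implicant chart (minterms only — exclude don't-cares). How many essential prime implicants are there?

size-2^0 implicants → 0000  0011(✓)  0101(✓)  0110(✓)  0111(✓)  1001  1100
size-2^1 implicants → 0-11  01-1  011-
Unchecked terms (primes): 0-11, 0000, 01-1, 011-, 1001, 1100
Minterm coverage:
  m0 ⊆ 0000 [E]
  m3 ⊆ 0-11 [E]
  m6 ⊆ 011- [E]
  m7 ⊆ 0-11,01-1,011-
  m12 ⊆ 1100 [E]
E = {0-11, 0000, 011-, 1100}

4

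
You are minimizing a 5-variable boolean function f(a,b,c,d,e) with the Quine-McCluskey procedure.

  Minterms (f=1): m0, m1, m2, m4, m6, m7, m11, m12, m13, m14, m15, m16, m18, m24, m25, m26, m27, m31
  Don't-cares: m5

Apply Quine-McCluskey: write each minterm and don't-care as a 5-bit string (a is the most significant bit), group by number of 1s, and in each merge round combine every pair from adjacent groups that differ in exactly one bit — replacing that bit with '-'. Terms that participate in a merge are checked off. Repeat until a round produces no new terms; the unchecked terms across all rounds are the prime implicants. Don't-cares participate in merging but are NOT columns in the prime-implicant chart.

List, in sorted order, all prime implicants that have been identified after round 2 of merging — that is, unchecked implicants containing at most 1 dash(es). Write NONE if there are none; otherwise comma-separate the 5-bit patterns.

NONE

[col 0] 00000*, 00001*, 00010*, 00100*, 00101*, 00110*, 00111*, 01011*, 01100*, 01101*, 01110*, 01111*, 10000*, 10010*, 11000*, 11001*, 11010*, 11011*, 11111*
[col 1] -0000*, -0010*, -1011*, -1111*, 0-100*, 0-101*, 0-110*, 0-111*, 00-00*, 00-01*, 00-10*, 000-0*, 0000-*, 001-0*, 001-1*, 0010-*, 0011-*, 01-11*, 011-0*, 011-1*, 0110-*, 0111-*, 1-000*, 1-010*, 100-0*, 11-11*, 110-0*, 110-1*, 1100-*, 1101-*
[col 2] -00-0, -1-11, 0-1-0*, 0-1-1*, 0-10-*, 0-11-*, 00--0, 00-0-, 001--*, 011--*, 1-0-0, 110--
[col 3] 0-1--
Prime implicants: -00-0, -1-11, 0-1--, 00--0, 00-0-, 1-0-0, 110--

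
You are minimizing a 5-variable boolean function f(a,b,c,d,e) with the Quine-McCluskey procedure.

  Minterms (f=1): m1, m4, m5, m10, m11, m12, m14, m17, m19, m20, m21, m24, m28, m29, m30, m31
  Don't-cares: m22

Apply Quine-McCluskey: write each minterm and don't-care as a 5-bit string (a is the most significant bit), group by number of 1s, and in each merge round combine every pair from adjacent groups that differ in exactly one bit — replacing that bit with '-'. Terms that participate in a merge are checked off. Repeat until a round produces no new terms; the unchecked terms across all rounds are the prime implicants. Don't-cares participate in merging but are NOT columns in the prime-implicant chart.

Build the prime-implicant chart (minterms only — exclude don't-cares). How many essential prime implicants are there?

Round 0: 00001✓ 00100✓ 00101✓ 01010✓ 01011✓ 01100✓ 01110✓ 10001✓ 10011✓ 10100✓ 10101✓ 10110✓ 11000✓ 11100✓ 11101✓ 11110✓ 11111✓
Round 1: -0001✓ -0100✓ -0101✓ -1100✓ -1110✓ 0-100✓ 00-01✓ 0010-✓ 01-10 0101- 011-0✓ 1-100✓ 1-101✓ 1-110✓ 10-01✓ 100-1 101-0✓ 1010-✓ 11-00 111-0✓ 111-1✓ 1110-✓ 1111-✓
Round 2: --100 -0-01 -010- -11-0 1-1-0 1-10- 111--
PIs = {--100, -0-01, -010-, -11-0, 01-10, 0101-, 1-1-0, 1-10-, 100-1, 11-00, 111--}
Coverage chart:
  m1: -0-01 ←essential
  m4: --100,-010-
  m5: -0-01,-010-
  m10: 01-10,0101-
  m11: 0101- ←essential
  m12: --100,-11-0
  m14: -11-0,01-10
  m17: -0-01,100-1
  m19: 100-1 ←essential
  m20: --100,-010-,1-1-0,1-10-
  m21: -0-01,-010-,1-10-
  m24: 11-00 ←essential
  m28: --100,-11-0,1-1-0,1-10-,11-00,111--
  m29: 1-10-,111--
  m30: -11-0,1-1-0,111--
  m31: 111-- ←essential
Essential: -0-01, 0101-, 100-1, 11-00, 111--

5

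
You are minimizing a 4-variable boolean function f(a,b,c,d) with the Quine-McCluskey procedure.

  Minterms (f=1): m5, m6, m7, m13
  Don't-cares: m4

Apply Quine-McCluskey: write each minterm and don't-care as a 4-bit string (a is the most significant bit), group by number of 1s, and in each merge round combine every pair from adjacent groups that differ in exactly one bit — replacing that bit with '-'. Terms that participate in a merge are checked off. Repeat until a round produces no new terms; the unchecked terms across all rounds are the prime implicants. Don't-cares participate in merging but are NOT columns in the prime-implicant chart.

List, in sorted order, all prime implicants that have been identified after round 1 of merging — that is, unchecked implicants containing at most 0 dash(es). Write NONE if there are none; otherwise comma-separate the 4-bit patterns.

NONE

size-2^0 implicants → 0100(✓)  0101(✓)  0110(✓)  0111(✓)  1101(✓)
size-2^1 implicants → -101  01-0(✓)  01-1(✓)  010-(✓)  011-(✓)
size-2^2 implicants → 01--
Unchecked terms (primes): -101, 01--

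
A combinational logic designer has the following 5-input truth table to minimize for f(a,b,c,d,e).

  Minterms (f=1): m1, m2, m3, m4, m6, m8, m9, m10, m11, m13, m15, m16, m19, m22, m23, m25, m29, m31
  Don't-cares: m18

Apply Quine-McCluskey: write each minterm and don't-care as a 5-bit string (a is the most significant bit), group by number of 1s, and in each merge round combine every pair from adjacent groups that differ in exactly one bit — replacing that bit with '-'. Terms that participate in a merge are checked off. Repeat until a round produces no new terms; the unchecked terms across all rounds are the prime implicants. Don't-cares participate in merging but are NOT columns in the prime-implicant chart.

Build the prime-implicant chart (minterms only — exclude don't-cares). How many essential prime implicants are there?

5

size-2^0 implicants → 00001(✓)  00010(✓)  00011(✓)  00100(✓)  00110(✓)  01000(✓)  01001(✓)  01010(✓)  01011(✓)  01101(✓)  01111(✓)  10000(✓)  10010(✓)  10011(✓)  10110(✓)  10111(✓)  11001(✓)  11101(✓)  11111(✓)
size-2^1 implicants → -0010(✓)  -0011(✓)  -0110(✓)  -1001(✓)  -1101(✓)  -1111(✓)  0-001(✓)  0-010(✓)  0-011(✓)  00-10(✓)  000-1(✓)  0001-(✓)  001-0  01-01(✓)  01-11(✓)  010-0(✓)  010-1(✓)  0100-(✓)  0101-(✓)  011-1(✓)  1-111  10-10(✓)  10-11(✓)  100-0  1001-(✓)  1011-(✓)  11-01(✓)  111-1(✓)
size-2^2 implicants → -0-10  -001-  -1-01  -11-1  0-0-1  0-01-  01--1  010--  10-1-
Unchecked terms (primes): -0-10, -001-, -1-01, -11-1, 0-0-1, 0-01-, 001-0, 01--1, 010--, 1-111, 10-1-, 100-0
Minterm coverage:
  m1 ⊆ 0-0-1 [E]
  m2 ⊆ -0-10,-001-,0-01-
  m3 ⊆ -001-,0-0-1,0-01-
  m4 ⊆ 001-0 [E]
  m6 ⊆ -0-10,001-0
  m8 ⊆ 010-- [E]
  m9 ⊆ -1-01,0-0-1,01--1,010--
  m10 ⊆ 0-01-,010--
  m11 ⊆ 0-0-1,0-01-,01--1,010--
  m13 ⊆ -1-01,-11-1,01--1
  m15 ⊆ -11-1,01--1
  m16 ⊆ 100-0 [E]
  m19 ⊆ -001-,10-1-
  m22 ⊆ -0-10,10-1-
  m23 ⊆ 1-111,10-1-
  m25 ⊆ -1-01 [E]
  m29 ⊆ -1-01,-11-1
  m31 ⊆ -11-1,1-111
E = {-1-01, 0-0-1, 001-0, 010--, 100-0}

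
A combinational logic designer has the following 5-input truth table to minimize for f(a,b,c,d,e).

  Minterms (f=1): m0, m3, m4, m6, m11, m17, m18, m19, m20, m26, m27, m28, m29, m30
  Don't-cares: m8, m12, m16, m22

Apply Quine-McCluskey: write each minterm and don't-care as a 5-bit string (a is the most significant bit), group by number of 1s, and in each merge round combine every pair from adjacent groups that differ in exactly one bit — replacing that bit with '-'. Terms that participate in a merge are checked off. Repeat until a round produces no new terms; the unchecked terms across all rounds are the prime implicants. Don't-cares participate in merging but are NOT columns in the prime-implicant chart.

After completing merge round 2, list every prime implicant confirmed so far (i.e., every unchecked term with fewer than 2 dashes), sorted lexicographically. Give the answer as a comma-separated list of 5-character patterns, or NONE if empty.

1110-

[col 0] 00000*, 00011*, 00100*, 00110*, 01000*, 01011*, 01100*, 10000*, 10001*, 10010*, 10011*, 10100*, 10110*, 11010*, 11011*, 11100*, 11101*, 11110*
[col 1] -0000*, -0011*, -0100*, -0110*, -1011*, -1100*, 0-000*, 0-011*, 0-100*, 00-00*, 001-0*, 01-00*, 1-010*, 1-011*, 1-100*, 1-110*, 10-00*, 10-10*, 100-0*, 100-1*, 1000-*, 1001-*, 101-0*, 11-10*, 1101-*, 111-0*, 1110-
[col 2] --011, --100, -0-00, -01-0, 0--00, 1--10, 1-01-, 1-1-0, 10--0, 100--
Prime implicants: --011, --100, -0-00, -01-0, 0--00, 1--10, 1-01-, 1-1-0, 10--0, 100--, 1110-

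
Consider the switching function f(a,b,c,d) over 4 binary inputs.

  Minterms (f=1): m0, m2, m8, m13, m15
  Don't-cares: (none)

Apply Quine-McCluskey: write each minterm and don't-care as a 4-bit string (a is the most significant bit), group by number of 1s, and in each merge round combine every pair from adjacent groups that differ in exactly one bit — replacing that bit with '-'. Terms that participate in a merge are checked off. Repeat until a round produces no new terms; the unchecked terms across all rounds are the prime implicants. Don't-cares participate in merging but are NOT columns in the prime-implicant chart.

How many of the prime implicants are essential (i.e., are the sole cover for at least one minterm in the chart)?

3

size-2^0 implicants → 0000(✓)  0010(✓)  1000(✓)  1101(✓)  1111(✓)
size-2^1 implicants → -000  00-0  11-1
Unchecked terms (primes): -000, 00-0, 11-1
Minterm coverage:
  m0 ⊆ -000,00-0
  m2 ⊆ 00-0 [E]
  m8 ⊆ -000 [E]
  m13 ⊆ 11-1 [E]
  m15 ⊆ 11-1 [E]
E = {-000, 00-0, 11-1}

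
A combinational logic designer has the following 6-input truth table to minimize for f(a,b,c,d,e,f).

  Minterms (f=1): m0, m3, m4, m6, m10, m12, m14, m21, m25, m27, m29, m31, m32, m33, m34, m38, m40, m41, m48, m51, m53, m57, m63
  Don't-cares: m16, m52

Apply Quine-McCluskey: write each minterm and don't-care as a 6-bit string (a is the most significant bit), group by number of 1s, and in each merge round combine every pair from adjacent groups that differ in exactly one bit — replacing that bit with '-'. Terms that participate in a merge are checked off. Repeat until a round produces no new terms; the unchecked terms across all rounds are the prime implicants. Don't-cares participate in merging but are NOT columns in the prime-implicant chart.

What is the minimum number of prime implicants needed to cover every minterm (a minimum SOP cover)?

11

size-2^0 implicants → 000000(✓)  000011  000100(✓)  000110(✓)  001010(✓)  001100(✓)  001110(✓)  010000(✓)  010101(✓)  011001(✓)  011011(✓)  011101(✓)  011111(✓)  100000(✓)  100001(✓)  100010(✓)  100110(✓)  101000(✓)  101001(✓)  110000(✓)  110011  110100(✓)  110101(✓)  111001(✓)  111111(✓)
size-2^1 implicants → -00000(✓)  -00110  -10000(✓)  -10101  -11001  -11111  0-0000(✓)  00-100(✓)  00-110(✓)  000-00  0001-0(✓)  001-10  0011-0(✓)  01-101  011-01(✓)  011-11(✓)  0110-1(✓)  0111-1(✓)  1-0000(✓)  1-1001  10-000(✓)  10-001(✓)  100-10  1000-0  10000-(✓)  10100-(✓)  110-00  11010-
size-2^2 implicants → --0000  00-1-0  011--1  10-00-
Unchecked terms (primes): --0000, -00110, -10101, -11001, -11111, 00-1-0, 000-00, 000011, 001-10, 01-101, 011--1, 1-1001, 10-00-, 100-10, 1000-0, 110-00, 110011, 11010-
Minterm coverage:
  m0 ⊆ --0000,000-00
  m3 ⊆ 000011 [E]
  m4 ⊆ 00-1-0,000-00
  m6 ⊆ -00110,00-1-0
  m10 ⊆ 001-10 [E]
  m12 ⊆ 00-1-0 [E]
  m14 ⊆ 00-1-0,001-10
  m21 ⊆ -10101,01-101
  m25 ⊆ -11001,011--1
  m27 ⊆ 011--1 [E]
  m29 ⊆ 01-101,011--1
  m31 ⊆ -11111,011--1
  m32 ⊆ --0000,10-00-,1000-0
  m33 ⊆ 10-00- [E]
  m34 ⊆ 100-10,1000-0
  m38 ⊆ -00110,100-10
  m40 ⊆ 10-00- [E]
  m41 ⊆ 1-1001,10-00-
  m48 ⊆ --0000,110-00
  m51 ⊆ 110011 [E]
  m53 ⊆ -10101,11010-
  m57 ⊆ -11001,1-1001
  m63 ⊆ -11111 [E]
E = {-11111, 00-1-0, 000011, 001-10, 011--1, 10-00-, 110011}
Petrick residual → --0000, -10101, -11001, 100-10
Cover = c'd'e'f' + bc'de'f + bcd'e'f + bcdef + a'b'df' + a'b'c'd'ef + a'b'cef' + a'bcf + ab'd'e' + ab'c'ef' + abc'd'ef  |cover|=11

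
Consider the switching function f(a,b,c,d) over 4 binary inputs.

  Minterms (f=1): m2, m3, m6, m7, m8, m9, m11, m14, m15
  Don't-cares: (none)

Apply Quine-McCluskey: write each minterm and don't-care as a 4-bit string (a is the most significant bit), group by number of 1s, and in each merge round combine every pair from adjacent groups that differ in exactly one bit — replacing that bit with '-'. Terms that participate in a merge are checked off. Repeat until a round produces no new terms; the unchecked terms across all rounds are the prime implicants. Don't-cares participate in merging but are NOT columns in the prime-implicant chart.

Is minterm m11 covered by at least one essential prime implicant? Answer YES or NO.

NO

size-2^0 implicants → 0010(✓)  0011(✓)  0110(✓)  0111(✓)  1000(✓)  1001(✓)  1011(✓)  1110(✓)  1111(✓)
size-2^1 implicants → -011(✓)  -110(✓)  -111(✓)  0-10(✓)  0-11(✓)  001-(✓)  011-(✓)  1-11(✓)  10-1  100-  111-(✓)
size-2^2 implicants → --11  -11-  0-1-
Unchecked terms (primes): --11, -11-, 0-1-, 10-1, 100-
Minterm coverage:
  m2 ⊆ 0-1- [E]
  m3 ⊆ --11,0-1-
  m6 ⊆ -11-,0-1-
  m7 ⊆ --11,-11-,0-1-
  m8 ⊆ 100- [E]
  m9 ⊆ 10-1,100-
  m11 ⊆ --11,10-1
  m14 ⊆ -11- [E]
  m15 ⊆ --11,-11-
E = {-11-, 0-1-, 100-}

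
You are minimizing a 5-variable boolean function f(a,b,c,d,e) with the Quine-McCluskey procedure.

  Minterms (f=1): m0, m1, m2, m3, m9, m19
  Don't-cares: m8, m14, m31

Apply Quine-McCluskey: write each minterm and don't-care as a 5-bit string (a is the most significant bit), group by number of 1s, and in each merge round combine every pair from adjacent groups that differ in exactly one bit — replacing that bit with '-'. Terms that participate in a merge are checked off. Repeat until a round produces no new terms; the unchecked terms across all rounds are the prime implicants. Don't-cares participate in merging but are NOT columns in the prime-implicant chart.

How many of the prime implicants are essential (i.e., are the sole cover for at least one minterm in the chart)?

3

size-2^0 implicants → 00000(✓)  00001(✓)  00010(✓)  00011(✓)  01000(✓)  01001(✓)  01110  10011(✓)  11111
size-2^1 implicants → -0011  0-000(✓)  0-001(✓)  000-0(✓)  000-1(✓)  0000-(✓)  0001-(✓)  0100-(✓)
size-2^2 implicants → 0-00-  000--
Unchecked terms (primes): -0011, 0-00-, 000--, 01110, 11111
Minterm coverage:
  m0 ⊆ 0-00-,000--
  m1 ⊆ 0-00-,000--
  m2 ⊆ 000-- [E]
  m3 ⊆ -0011,000--
  m9 ⊆ 0-00- [E]
  m19 ⊆ -0011 [E]
E = {-0011, 0-00-, 000--}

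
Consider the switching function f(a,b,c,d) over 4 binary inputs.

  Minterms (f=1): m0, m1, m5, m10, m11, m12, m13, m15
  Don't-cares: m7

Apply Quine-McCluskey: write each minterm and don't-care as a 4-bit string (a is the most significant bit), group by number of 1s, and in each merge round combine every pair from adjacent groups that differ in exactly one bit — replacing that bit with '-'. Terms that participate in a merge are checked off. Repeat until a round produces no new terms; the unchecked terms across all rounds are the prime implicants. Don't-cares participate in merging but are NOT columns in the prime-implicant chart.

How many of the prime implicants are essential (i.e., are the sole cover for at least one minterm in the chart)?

size-2^0 implicants → 0000(✓)  0001(✓)  0101(✓)  0111(✓)  1010(✓)  1011(✓)  1100(✓)  1101(✓)  1111(✓)
size-2^1 implicants → -101(✓)  -111(✓)  0-01  000-  01-1(✓)  1-11  101-  11-1(✓)  110-
size-2^2 implicants → -1-1
Unchecked terms (primes): -1-1, 0-01, 000-, 1-11, 101-, 110-
Minterm coverage:
  m0 ⊆ 000- [E]
  m1 ⊆ 0-01,000-
  m5 ⊆ -1-1,0-01
  m10 ⊆ 101- [E]
  m11 ⊆ 1-11,101-
  m12 ⊆ 110- [E]
  m13 ⊆ -1-1,110-
  m15 ⊆ -1-1,1-11
E = {000-, 101-, 110-}

3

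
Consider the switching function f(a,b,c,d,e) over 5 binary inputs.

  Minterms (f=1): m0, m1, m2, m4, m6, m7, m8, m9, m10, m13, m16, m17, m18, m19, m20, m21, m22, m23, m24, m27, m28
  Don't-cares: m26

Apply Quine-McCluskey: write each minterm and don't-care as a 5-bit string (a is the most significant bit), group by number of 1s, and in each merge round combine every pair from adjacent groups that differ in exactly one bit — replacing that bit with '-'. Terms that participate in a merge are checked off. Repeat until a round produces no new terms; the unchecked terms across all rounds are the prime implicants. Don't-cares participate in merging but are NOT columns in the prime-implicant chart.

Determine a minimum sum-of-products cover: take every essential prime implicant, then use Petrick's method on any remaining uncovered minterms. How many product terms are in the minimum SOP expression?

size-2^0 implicants → 00000(✓)  00001(✓)  00010(✓)  00100(✓)  00110(✓)  00111(✓)  01000(✓)  01001(✓)  01010(✓)  01101(✓)  10000(✓)  10001(✓)  10010(✓)  10011(✓)  10100(✓)  10101(✓)  10110(✓)  10111(✓)  11000(✓)  11010(✓)  11011(✓)  11100(✓)
size-2^1 implicants → -0000(✓)  -0001(✓)  -0010(✓)  -0100(✓)  -0110(✓)  -0111(✓)  -1000(✓)  -1010(✓)  0-000(✓)  0-001(✓)  0-010(✓)  00-00(✓)  00-10(✓)  000-0(✓)  0000-(✓)  001-0(✓)  0011-(✓)  01-01  010-0(✓)  0100-(✓)  1-000(✓)  1-010(✓)  1-011(✓)  1-100(✓)  10-00(✓)  10-01(✓)  10-10(✓)  10-11(✓)  100-0(✓)  100-1(✓)  1000-(✓)  1001-(✓)  101-0(✓)  101-1(✓)  1010-(✓)  1011-(✓)  11-00(✓)  110-0(✓)  1101-(✓)
size-2^2 implicants → --000(✓)  --010(✓)  -0-00(✓)  -0-10(✓)  -00-0(✓)  -000-  -01-0(✓)  -011-  -10-0(✓)  0-0-0(✓)  0-00-  00--0(✓)  1--00  1-0-0(✓)  1-01-  10--0(✓)  10--1(✓)  10-0-(✓)  10-1-(✓)  100--(✓)  101--(✓)
size-2^3 implicants → --0-0  -0--0  10---
Unchecked terms (primes): --0-0, -0--0, -000-, -011-, 0-00-, 01-01, 1--00, 1-01-, 10---
Minterm coverage:
  m0 ⊆ --0-0,-0--0,-000-,0-00-
  m1 ⊆ -000-,0-00-
  m2 ⊆ --0-0,-0--0
  m4 ⊆ -0--0 [E]
  m6 ⊆ -0--0,-011-
  m7 ⊆ -011- [E]
  m8 ⊆ --0-0,0-00-
  m9 ⊆ 0-00-,01-01
  m10 ⊆ --0-0 [E]
  m13 ⊆ 01-01 [E]
  m16 ⊆ --0-0,-0--0,-000-,1--00,10---
  m17 ⊆ -000-,10---
  m18 ⊆ --0-0,-0--0,1-01-,10---
  m19 ⊆ 1-01-,10---
  m20 ⊆ -0--0,1--00,10---
  m21 ⊆ 10--- [E]
  m22 ⊆ -0--0,-011-,10---
  m23 ⊆ -011-,10---
  m24 ⊆ --0-0,1--00
  m27 ⊆ 1-01- [E]
  m28 ⊆ 1--00 [E]
E = {--0-0, -0--0, -011-, 01-01, 1--00, 1-01-, 10---}
Petrick residual → -000-
Cover = c'e' + b'e' + b'c'd' + b'cd + a'bd'e + ad'e' + ac'd + ab'  |cover|=8

8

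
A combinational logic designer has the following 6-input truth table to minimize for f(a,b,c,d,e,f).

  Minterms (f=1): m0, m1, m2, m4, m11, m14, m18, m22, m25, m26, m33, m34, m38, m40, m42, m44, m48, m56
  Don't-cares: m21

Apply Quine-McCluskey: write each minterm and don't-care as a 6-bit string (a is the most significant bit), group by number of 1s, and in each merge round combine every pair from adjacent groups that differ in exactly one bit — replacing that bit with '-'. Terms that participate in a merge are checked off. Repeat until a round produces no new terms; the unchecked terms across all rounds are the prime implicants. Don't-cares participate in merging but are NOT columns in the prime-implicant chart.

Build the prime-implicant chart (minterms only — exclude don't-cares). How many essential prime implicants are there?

10

[col 0] 000000*, 000001*, 000010*, 000100*, 001011, 001110, 010010*, 010101, 010110*, 011001, 011010*, 100001*, 100010*, 100110*, 101000*, 101010*, 101100*, 110000*, 111000*
[col 1] -00001, -00010, 0-0010, 000-00, 0000-0, 00000-, 01-010, 010-10, 1-1000, 10-010, 100-10, 101-00, 1010-0, 11-000
Prime implicants: -00001, -00010, 0-0010, 000-00, 0000-0, 00000-, 001011, 001110, 01-010, 010-10, 010101, 011001, 1-1000, 10-010, 100-10, 101-00, 1010-0, 11-000
PI chart (minterm → PIs covering it):
  0 | 000-00,0000-0,00000-
  1 | -00001,00000-
  2 | -00010,0-0010,0000-0
  4 | 000-00  (sole → essential)
  11 | 001011  (sole → essential)
  14 | 001110  (sole → essential)
  18 | 0-0010,01-010,010-10
  22 | 010-10  (sole → essential)
  25 | 011001  (sole → essential)
  26 | 01-010  (sole → essential)
  33 | -00001  (sole → essential)
  34 | -00010,10-010,100-10
  38 | 100-10  (sole → essential)
  40 | 1-1000,101-00,1010-0
  42 | 10-010,1010-0
  44 | 101-00  (sole → essential)
  48 | 11-000  (sole → essential)
  56 | 1-1000,11-000
Essential prime implicants: -00001, 000-00, 001011, 001110, 01-010, 010-10, 011001, 100-10, 101-00, 11-000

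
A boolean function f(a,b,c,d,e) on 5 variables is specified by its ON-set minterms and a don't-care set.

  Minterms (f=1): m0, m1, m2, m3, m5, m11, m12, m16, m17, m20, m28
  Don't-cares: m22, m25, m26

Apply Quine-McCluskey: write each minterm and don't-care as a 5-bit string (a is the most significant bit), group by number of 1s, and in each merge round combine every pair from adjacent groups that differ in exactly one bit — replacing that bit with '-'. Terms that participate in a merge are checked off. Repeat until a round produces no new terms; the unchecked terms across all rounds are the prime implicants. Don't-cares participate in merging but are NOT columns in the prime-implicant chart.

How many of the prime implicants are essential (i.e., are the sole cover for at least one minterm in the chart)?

Round 0: 00000✓ 00001✓ 00010✓ 00011✓ 00101✓ 01011✓ 01100✓ 10000✓ 10001✓ 10100✓ 10110✓ 11001✓ 11010 11100✓
Round 1: -0000✓ -0001✓ -1100 0-011 00-01 000-0✓ 000-1✓ 0000-✓ 0001-✓ 1-001 1-100 10-00 1000-✓ 101-0
Round 2: -000- 000--
PIs = {-000-, -1100, 0-011, 00-01, 000--, 1-001, 1-100, 10-00, 101-0, 11010}
Coverage chart:
  m0: -000-,000--
  m1: -000-,00-01,000--
  m2: 000-- ←essential
  m3: 0-011,000--
  m5: 00-01 ←essential
  m11: 0-011 ←essential
  m12: -1100 ←essential
  m16: -000-,10-00
  m17: -000-,1-001
  m20: 1-100,10-00,101-0
  m28: -1100,1-100
Essential: -1100, 0-011, 00-01, 000--

4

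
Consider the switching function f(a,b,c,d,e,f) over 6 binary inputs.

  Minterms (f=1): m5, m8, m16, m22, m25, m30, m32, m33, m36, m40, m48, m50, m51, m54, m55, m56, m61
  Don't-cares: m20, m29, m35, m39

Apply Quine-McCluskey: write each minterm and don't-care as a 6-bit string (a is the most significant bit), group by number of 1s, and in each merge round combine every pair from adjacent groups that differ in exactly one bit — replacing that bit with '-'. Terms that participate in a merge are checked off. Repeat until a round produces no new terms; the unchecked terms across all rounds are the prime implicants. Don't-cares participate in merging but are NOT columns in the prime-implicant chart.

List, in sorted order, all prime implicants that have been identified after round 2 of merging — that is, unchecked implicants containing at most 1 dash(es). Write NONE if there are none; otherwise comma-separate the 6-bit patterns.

-01000, -10000, -10110, -11101, 000101, 01-110, 010-00, 0101-0, 011-01, 100-00, 1000-1, 10000-, 1100-0

Round 0: 000101 001000✓ 010000✓ 010100✓ 010110✓ 011001✓ 011101✓ 011110✓ 100000✓ 100001✓ 100011✓ 100100✓ 100111✓ 101000✓ 110000✓ 110010✓ 110011✓ 110110✓ 110111✓ 111000✓ 111101✓
Round 1: -01000 -10000 -10110 -11101 01-110 010-00 0101-0 011-01 1-0000✓ 1-0011✓ 1-0111✓ 1-1000✓ 10-000✓ 100-00 100-11✓ 1000-1 10000- 11-000✓ 110-10✓ 110-11✓ 1100-0 11001-✓ 11011-✓
Round 2: 1--000 1-0-11 110-1-
PIs = {-01000, -10000, -10110, -11101, 000101, 01-110, 010-00, 0101-0, 011-01, 1--000, 1-0-11, 100-00, 1000-1, 10000-, 110-1-, 1100-0}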